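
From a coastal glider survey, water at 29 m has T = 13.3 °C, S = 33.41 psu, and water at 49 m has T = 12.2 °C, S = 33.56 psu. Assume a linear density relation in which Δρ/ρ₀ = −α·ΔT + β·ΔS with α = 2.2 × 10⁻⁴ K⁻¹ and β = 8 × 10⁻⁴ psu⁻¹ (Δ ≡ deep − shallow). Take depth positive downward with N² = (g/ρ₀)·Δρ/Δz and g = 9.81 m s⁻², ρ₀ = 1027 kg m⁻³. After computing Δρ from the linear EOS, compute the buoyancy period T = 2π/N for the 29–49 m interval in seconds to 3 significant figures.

ΔT = -1.1 K, ΔS = +0.15 psu (deep − shallow).
Δρ/ρ₀ = −αΔT + βΔS = 2.42 × 10⁻⁴ + 1.20 × 10⁻⁴ = 3.62 × 10⁻⁴, so Δρ ≈ 0.3718 kg m⁻³.
N² = (g/ρ₀)·Δρ/Δz = g·(Δρ/ρ₀)/Δz = 9.81 × 3.62 × 10⁻⁴ / 20 = 1.7756 × 10⁻⁴ s⁻².
N = √(1.7756 × 10⁻⁴) = 0.013325 rad s⁻¹ → T = 2π/N = 471.53 s ≈ 472 s.

472 s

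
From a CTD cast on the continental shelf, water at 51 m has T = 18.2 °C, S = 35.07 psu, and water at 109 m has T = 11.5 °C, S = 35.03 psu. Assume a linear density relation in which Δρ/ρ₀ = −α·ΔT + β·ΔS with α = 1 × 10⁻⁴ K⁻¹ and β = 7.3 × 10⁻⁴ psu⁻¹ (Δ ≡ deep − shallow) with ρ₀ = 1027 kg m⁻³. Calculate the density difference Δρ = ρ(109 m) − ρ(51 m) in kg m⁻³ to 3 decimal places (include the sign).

ΔT = -6.7 K, ΔS = -0.04 psu (deep − shallow).
Δρ/ρ₀ = −(1 × 10⁻⁴)(-6.7) + (7.3 × 10⁻⁴)(-0.04) = 6.408 × 10⁻⁴.
Δρ = 1027 × (6.408 × 10⁻⁴) = +0.658 kg m⁻³.
Positive Δρ: denser below, stable.

+0.658 kg m⁻³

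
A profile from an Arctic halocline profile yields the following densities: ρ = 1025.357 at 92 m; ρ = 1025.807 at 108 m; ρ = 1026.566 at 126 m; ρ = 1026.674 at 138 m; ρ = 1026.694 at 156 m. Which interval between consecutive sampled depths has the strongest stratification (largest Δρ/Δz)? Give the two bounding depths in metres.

108–126 m

Compute the density gradient over each adjacent pair:
  92–108 m: Δρ/Δz = 0.450/16 = 0.028 kg m⁻⁴
  108–126 m: Δρ/Δz = 0.759/18 = 0.042 kg m⁻⁴
  126–138 m: Δρ/Δz = 0.108/12 = 9.0 × 10⁻³ kg m⁻⁴
  138–156 m: Δρ/Δz = 0.020/18 = 1.1 × 10⁻³ kg m⁻⁴
The largest gradient is in the 108–126 m interval — the pycnocline.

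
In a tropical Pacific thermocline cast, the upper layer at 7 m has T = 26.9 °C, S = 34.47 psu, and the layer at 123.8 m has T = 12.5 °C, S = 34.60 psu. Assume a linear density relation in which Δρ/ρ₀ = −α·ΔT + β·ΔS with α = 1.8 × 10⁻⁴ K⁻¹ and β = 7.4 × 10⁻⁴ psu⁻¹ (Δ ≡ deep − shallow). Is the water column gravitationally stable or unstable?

ΔT = 12.5 − 26.9 = -14.4 K and ΔS = 34.60 − 34.47 = +0.13 psu (deep − shallow).
−αΔT = 2.592 × 10⁻³; βΔS = 9.62 × 10⁻⁵; sum Δρ/ρ₀ = 2.6882 × 10⁻³.
Δρ/ρ₀ > 0, so Δρ > 0: deeper water is denser → statically stable.

stable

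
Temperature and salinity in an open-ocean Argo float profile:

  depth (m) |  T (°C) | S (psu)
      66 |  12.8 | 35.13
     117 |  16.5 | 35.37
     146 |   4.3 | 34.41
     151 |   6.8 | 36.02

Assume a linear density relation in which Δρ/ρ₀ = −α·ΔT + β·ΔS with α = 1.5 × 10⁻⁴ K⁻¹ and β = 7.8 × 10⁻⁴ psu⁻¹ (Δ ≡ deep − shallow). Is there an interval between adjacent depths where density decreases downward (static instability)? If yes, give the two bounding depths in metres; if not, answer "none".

66–117 m

Evaluate Δρ/ρ₀ = −αΔT + βΔS across each adjacent pair:
  66–117 m: −αΔT+βΔS = −(1.5 × 10⁻⁴)(+3.7)+(7.8 × 10⁻⁴)(+0.24) = -3.7 × 10⁻⁴ → UNSTABLE
  117–146 m: −αΔT+βΔS = −(1.5 × 10⁻⁴)(-12.2)+(7.8 × 10⁻⁴)(-0.96) = 1.1 × 10⁻³ → stable
  146–151 m: −αΔT+βΔS = −(1.5 × 10⁻⁴)(+2.5)+(7.8 × 10⁻⁴)(+1.61) = 8.8 × 10⁻⁴ → stable
The 66–117 m interval has Δρ < 0: lighter water underlies denser water.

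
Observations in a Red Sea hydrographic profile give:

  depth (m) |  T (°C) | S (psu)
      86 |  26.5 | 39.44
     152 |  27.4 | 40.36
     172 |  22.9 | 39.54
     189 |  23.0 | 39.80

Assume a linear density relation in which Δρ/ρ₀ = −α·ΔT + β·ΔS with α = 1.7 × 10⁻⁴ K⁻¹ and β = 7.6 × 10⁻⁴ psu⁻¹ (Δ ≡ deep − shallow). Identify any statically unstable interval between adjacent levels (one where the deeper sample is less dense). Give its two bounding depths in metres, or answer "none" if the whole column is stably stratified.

none

Evaluate Δρ/ρ₀ = −αΔT + βΔS across each adjacent pair:
  86–152 m: −αΔT+βΔS = −(1.7 × 10⁻⁴)(+0.9)+(7.6 × 10⁻⁴)(+0.92) = 5.5 × 10⁻⁴ → stable
  152–172 m: −αΔT+βΔS = −(1.7 × 10⁻⁴)(-4.5)+(7.6 × 10⁻⁴)(-0.82) = 1.4 × 10⁻⁴ → stable
  172–189 m: −αΔT+βΔS = −(1.7 × 10⁻⁴)(+0.1)+(7.6 × 10⁻⁴)(+0.26) = 1.8 × 10⁻⁴ → stable
Every interval has Δρ > 0: the column is stably stratified throughout.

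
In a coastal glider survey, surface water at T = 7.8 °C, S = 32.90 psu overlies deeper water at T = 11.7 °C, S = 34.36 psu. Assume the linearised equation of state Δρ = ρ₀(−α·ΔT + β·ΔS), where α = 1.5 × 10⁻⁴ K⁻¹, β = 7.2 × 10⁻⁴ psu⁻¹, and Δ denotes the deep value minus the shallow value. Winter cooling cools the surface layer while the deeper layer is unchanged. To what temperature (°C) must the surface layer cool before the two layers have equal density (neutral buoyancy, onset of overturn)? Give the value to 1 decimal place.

4.7 °C

Neutral buoyancy requires Δρ = 0, i.e. −α(T_deep − T_surf′) + β(S_deep − S_surf) = 0.
T_surf′ = T_deep − (β/α)·ΔS = 11.7 − (7.2 × 10⁻⁴/1.5 × 10⁻⁴)·(+1.46) = 4.692 °C.
Cooling required: 7.8 − (4.692) = 3.108 °C.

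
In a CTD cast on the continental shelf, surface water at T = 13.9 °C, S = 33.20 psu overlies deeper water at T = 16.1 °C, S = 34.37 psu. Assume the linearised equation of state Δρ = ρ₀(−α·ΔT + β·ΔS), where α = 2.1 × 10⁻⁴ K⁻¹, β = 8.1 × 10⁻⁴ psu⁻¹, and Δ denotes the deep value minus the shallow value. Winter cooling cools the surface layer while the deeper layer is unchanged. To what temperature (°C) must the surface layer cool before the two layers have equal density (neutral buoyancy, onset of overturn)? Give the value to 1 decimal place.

11.6 °C

Neutral buoyancy requires Δρ = 0, i.e. −α(T_deep − T_surf′) + β(S_deep − S_surf) = 0.
T_surf′ = T_deep − (β/α)·ΔS = 16.1 − (8.1 × 10⁻⁴/2.1 × 10⁻⁴)·(+1.17) = 11.587 °C.
Cooling required: 13.9 − (11.587) = 2.313 °C.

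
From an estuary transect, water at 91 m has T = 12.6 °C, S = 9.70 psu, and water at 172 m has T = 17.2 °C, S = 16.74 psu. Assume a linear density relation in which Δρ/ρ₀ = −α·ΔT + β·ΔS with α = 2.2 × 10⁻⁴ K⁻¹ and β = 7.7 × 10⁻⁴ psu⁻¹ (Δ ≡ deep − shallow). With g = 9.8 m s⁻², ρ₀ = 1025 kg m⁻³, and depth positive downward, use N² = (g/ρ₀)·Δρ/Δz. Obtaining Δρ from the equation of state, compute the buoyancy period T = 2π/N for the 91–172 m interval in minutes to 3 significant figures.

ΔT = +4.6 K, ΔS = +7.04 psu (deep − shallow).
Δρ/ρ₀ = −αΔT + βΔS = -1.012 × 10⁻³ + 5.4208 × 10⁻³ = 4.4088 × 10⁻³, so Δρ ≈ 4.519 kg m⁻³.
N² = (g/ρ₀)·Δρ/Δz = g·(Δρ/ρ₀)/Δz = 9.8 × 4.4088 × 10⁻³ / 81 = 5.3341 × 10⁻⁴ s⁻².
N = √(5.3341 × 10⁻⁴) = 0.023096 rad s⁻¹ → T = 2π/N = 272.05 s = 4.5342 min ≈ 4.53 min.

4.53 min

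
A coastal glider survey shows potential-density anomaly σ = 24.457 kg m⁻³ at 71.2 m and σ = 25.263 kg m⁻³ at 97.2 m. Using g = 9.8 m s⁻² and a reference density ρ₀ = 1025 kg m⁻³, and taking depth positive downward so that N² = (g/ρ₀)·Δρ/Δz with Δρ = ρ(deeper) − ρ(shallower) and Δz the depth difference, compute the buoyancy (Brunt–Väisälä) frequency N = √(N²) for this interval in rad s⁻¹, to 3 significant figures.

0.0172 rad s⁻¹

Δρ = 1025.263 − 1024.457 = 0.806 kg m⁻³ over Δz = 97.2 − 71.2 = 26 m.
N² = (9.8/1025) × (0.806/26) = 2.9639 × 10⁻⁴ s⁻².
N = √(2.9639 × 10⁻⁴) = 0.017216 rad s⁻¹ ≈ 0.0172 rad s⁻¹.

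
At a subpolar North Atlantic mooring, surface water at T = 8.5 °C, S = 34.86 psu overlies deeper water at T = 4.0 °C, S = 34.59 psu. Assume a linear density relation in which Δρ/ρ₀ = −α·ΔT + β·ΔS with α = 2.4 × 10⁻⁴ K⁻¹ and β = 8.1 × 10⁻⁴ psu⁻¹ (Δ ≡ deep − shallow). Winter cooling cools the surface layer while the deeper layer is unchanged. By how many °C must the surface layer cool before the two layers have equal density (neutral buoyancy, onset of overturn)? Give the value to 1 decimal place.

Neutral buoyancy requires Δρ = 0, i.e. −α(T_deep − T_surf′) + β(S_deep − S_surf) = 0.
T_surf′ = T_deep − (β/α)·ΔS = 4.0 − (8.1 × 10⁻⁴/2.4 × 10⁻⁴)·(-0.27) = 4.911 °C.
Cooling required: 8.5 − (4.911) = 3.589 °C.

3.6 °C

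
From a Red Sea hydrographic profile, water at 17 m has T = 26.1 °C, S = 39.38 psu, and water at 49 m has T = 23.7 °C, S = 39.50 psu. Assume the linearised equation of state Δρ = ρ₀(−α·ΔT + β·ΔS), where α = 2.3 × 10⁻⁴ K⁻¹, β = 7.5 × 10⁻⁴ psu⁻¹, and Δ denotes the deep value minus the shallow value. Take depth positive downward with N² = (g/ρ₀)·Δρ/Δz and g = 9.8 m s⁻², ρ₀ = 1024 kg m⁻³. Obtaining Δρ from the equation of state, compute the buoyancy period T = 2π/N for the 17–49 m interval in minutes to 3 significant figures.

7.47 min

ΔT = -2.4 K, ΔS = +0.12 psu (deep − shallow).
Δρ/ρ₀ = −αΔT + βΔS = 5.52 × 10⁻⁴ + 9.00 × 10⁻⁵ = 6.42 × 10⁻⁴, so Δρ ≈ 0.6574 kg m⁻³.
N² = (g/ρ₀)·Δρ/Δz = g·(Δρ/ρ₀)/Δz = 9.8 × 6.42 × 10⁻⁴ / 32 = 1.9661 × 10⁻⁴ s⁻².
N = √(1.9661 × 10⁻⁴) = 0.014022 rad s⁻¹ → T = 2π/N = 448.09 s = 7.4682 min ≈ 7.47 min.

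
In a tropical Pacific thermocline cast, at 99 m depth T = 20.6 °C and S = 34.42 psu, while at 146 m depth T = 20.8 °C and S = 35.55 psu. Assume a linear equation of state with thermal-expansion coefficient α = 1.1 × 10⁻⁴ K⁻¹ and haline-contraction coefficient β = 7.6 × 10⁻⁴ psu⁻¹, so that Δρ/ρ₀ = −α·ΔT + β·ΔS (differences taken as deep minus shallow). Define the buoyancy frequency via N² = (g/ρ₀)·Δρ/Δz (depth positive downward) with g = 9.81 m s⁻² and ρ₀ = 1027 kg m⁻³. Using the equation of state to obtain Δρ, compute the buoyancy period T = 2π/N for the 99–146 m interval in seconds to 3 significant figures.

475 s

ΔT = +0.2 K, ΔS = +1.13 psu (deep − shallow).
Δρ/ρ₀ = −αΔT + βΔS = -2.20 × 10⁻⁵ + 8.588 × 10⁻⁴ = 8.368 × 10⁻⁴, so Δρ ≈ 0.8594 kg m⁻³.
N² = (g/ρ₀)·Δρ/Δz = g·(Δρ/ρ₀)/Δz = 9.81 × 8.368 × 10⁻⁴ / 47 = 1.7466 × 10⁻⁴ s⁻².
N = √(1.7466 × 10⁻⁴) = 0.013216 rad s⁻¹ → T = 2π/N = 475.42 s ≈ 475 s.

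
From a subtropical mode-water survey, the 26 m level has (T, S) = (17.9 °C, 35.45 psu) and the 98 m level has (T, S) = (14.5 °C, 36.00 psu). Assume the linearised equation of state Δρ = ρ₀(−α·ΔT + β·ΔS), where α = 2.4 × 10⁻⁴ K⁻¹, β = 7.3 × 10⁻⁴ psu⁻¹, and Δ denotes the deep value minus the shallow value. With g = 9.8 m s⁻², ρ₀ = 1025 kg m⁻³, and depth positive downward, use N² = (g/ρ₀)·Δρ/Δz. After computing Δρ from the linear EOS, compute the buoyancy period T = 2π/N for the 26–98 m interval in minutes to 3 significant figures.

ΔT = -3.4 K, ΔS = +0.55 psu (deep − shallow).
Δρ/ρ₀ = −αΔT + βΔS = 8.16 × 10⁻⁴ + 4.015 × 10⁻⁴ = 1.2175 × 10⁻³, so Δρ ≈ 1.248 kg m⁻³.
N² = (g/ρ₀)·Δρ/Δz = g·(Δρ/ρ₀)/Δz = 9.8 × 1.2175 × 10⁻³ / 72 = 1.6572 × 10⁻⁴ s⁻².
N = √(1.6572 × 10⁻⁴) = 0.012873 rad s⁻¹ → T = 2π/N = 488.09 s = 8.1348 min ≈ 8.13 min.

8.13 min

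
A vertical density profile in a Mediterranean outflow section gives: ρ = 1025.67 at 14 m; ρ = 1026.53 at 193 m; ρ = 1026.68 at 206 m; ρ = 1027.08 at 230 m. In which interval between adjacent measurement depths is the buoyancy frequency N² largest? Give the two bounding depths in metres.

206–230 m

Compute the density gradient over each adjacent pair:
  14–193 m: Δρ/Δz = 0.86/179 = 4.8 × 10⁻³ kg m⁻⁴
  193–206 m: Δρ/Δz = 0.15/13 = 0.012 kg m⁻⁴
  206–230 m: Δρ/Δz = 0.40/24 = 0.017 kg m⁻⁴
The largest gradient is in the 206–230 m interval — the pycnocline.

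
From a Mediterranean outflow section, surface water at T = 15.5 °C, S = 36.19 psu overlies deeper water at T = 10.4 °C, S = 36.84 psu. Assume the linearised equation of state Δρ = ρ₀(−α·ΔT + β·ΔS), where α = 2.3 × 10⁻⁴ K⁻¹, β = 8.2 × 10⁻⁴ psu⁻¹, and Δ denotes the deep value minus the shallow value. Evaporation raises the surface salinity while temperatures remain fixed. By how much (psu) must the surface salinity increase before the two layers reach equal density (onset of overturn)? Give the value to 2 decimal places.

Neutral buoyancy requires −α(T_deep − T_surf) + β(S_deep − S_surf′) = 0.
S_surf′ = S_deep − (α/β)·ΔT = 36.84 − (2.3 × 10⁻⁴/8.2 × 10⁻⁴)·(-5.1) = 38.2705 psu.
Increase required: 38.2705 − 36.19 = 2.0805 psu.

2.08 psu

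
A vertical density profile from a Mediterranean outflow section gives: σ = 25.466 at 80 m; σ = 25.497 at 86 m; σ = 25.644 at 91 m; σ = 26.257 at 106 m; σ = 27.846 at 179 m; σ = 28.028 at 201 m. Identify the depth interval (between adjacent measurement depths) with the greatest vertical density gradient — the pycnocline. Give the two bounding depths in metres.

Compute the density gradient over each adjacent pair:
  80–86 m: Δρ/Δz = 0.031/6 = 5.2 × 10⁻³ kg m⁻⁴
  86–91 m: Δρ/Δz = 0.147/5 = 0.029 kg m⁻⁴
  91–106 m: Δρ/Δz = 0.613/15 = 0.041 kg m⁻⁴
  106–179 m: Δρ/Δz = 1.589/73 = 0.022 kg m⁻⁴
  179–201 m: Δρ/Δz = 0.182/22 = 8.3 × 10⁻³ kg m⁻⁴
The largest gradient is in the 91–106 m interval — the pycnocline.

91–106 m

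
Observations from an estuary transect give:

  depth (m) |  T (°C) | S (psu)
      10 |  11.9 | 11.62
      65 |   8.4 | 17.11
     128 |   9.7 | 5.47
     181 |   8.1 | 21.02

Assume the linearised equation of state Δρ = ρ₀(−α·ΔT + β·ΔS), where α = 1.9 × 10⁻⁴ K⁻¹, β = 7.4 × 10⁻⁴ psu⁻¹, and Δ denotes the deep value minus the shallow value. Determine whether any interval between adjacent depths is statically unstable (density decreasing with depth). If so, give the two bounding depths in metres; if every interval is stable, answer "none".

65–128 m

Evaluate Δρ/ρ₀ = −αΔT + βΔS across each adjacent pair:
  10–65 m: −αΔT+βΔS = −(1.9 × 10⁻⁴)(-3.5)+(7.4 × 10⁻⁴)(+5.49) = 4.7 × 10⁻³ → stable
  65–128 m: −αΔT+βΔS = −(1.9 × 10⁻⁴)(+1.3)+(7.4 × 10⁻⁴)(-11.64) = -8.9 × 10⁻³ → UNSTABLE
  128–181 m: −αΔT+βΔS = −(1.9 × 10⁻⁴)(-1.6)+(7.4 × 10⁻⁴)(+15.55) = 0.012 → stable
The 65–128 m interval has Δρ < 0: lighter water underlies denser water.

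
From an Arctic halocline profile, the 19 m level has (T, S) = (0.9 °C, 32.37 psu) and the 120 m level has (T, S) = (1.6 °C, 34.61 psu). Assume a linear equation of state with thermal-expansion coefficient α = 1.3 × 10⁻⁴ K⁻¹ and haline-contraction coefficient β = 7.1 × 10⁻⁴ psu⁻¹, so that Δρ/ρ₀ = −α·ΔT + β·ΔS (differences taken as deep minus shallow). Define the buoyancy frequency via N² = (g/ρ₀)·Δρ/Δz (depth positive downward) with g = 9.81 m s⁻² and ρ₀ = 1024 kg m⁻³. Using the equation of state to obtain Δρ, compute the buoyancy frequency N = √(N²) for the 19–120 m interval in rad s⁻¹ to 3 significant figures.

0.0121 rad s⁻¹

ΔT = +0.7 K, ΔS = +2.24 psu (deep − shallow).
Δρ/ρ₀ = −αΔT + βΔS = -9.10 × 10⁻⁵ + 1.5904 × 10⁻³ = 1.4994 × 10⁻³, so Δρ ≈ 1.535 kg m⁻³.
N² = (g/ρ₀)·Δρ/Δz = g·(Δρ/ρ₀)/Δz = 9.81 × 1.4994 × 10⁻³ / 101 = 1.4563 × 10⁻⁴ s⁻².
N = √(1.4563 × 10⁻⁴) = 0.012068 rad s⁻¹ ≈ 0.0121 rad s⁻¹.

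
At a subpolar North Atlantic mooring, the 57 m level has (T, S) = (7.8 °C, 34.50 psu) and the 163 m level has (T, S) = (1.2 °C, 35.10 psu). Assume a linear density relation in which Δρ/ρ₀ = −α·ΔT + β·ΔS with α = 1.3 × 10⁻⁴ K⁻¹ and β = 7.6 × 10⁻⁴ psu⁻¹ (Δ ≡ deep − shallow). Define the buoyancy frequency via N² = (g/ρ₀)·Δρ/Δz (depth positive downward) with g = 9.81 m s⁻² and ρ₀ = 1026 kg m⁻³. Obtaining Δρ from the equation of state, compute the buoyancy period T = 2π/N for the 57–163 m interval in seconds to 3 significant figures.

ΔT = -6.6 K, ΔS = +0.60 psu (deep − shallow).
Δρ/ρ₀ = −αΔT + βΔS = 8.58 × 10⁻⁴ + 4.56 × 10⁻⁴ = 1.314 × 10⁻³, so Δρ ≈ 1.348 kg m⁻³.
N² = (g/ρ₀)·Δρ/Δz = g·(Δρ/ρ₀)/Δz = 9.81 × 1.314 × 10⁻³ / 106 = 1.2161 × 10⁻⁴ s⁻².
N = √(1.2161 × 10⁻⁴) = 0.011028 rad s⁻¹ → T = 2π/N = 569.75 s ≈ 570 s.

570 s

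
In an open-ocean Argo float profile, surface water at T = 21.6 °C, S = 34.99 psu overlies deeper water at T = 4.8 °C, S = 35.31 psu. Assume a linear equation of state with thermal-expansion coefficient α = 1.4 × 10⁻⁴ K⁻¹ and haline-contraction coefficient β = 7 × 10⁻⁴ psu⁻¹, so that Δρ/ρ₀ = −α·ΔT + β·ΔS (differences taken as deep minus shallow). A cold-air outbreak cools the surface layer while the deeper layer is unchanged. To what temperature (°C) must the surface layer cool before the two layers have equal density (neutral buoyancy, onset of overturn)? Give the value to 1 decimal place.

3.2 °C

Neutral buoyancy requires Δρ = 0, i.e. −α(T_deep − T_surf′) + β(S_deep − S_surf) = 0.
T_surf′ = T_deep − (β/α)·ΔS = 4.8 − (7 × 10⁻⁴/1.4 × 10⁻⁴)·(+0.32) = 3.200 °C.
Cooling required: 21.6 − (3.200) = 18.400 °C.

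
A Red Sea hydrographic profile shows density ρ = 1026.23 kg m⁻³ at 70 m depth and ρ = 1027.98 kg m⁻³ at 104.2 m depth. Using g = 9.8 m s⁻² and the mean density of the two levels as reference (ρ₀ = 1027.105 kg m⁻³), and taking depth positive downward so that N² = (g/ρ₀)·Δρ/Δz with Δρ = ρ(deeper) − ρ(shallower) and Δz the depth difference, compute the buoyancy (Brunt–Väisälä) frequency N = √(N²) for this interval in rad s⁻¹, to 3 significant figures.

0.0221 rad s⁻¹

Δρ = 1027.98 − 1026.23 = 1.75 kg m⁻³ over Δz = 104.2 − 70 = 34.2 m.
N² = (9.8/1027.105) × (1.75/34.2) = 4.8823 × 10⁻⁴ s⁻².
N = √(4.8823 × 10⁻⁴) = 0.022096 rad s⁻¹ ≈ 0.0221 rad s⁻¹.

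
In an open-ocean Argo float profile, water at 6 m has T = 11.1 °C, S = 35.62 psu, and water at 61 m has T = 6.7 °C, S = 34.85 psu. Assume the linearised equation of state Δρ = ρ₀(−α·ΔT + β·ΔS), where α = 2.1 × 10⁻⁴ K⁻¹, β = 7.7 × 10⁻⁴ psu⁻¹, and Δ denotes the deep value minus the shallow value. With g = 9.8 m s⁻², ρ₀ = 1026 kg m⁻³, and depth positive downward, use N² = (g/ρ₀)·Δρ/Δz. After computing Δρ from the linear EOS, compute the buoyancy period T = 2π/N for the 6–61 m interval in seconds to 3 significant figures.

818 s

ΔT = -4.4 K, ΔS = -0.77 psu (deep − shallow).
Δρ/ρ₀ = −αΔT + βΔS = 9.24 × 10⁻⁴ − 5.929 × 10⁻⁴ = 3.311 × 10⁻⁴, so Δρ ≈ 0.3397 kg m⁻³.
N² = (g/ρ₀)·Δρ/Δz = g·(Δρ/ρ₀)/Δz = 9.8 × 3.311 × 10⁻⁴ / 55 = 5.8996 × 10⁻⁵ s⁻².
N = √(5.8996 × 10⁻⁵) = 7.6809 × 10⁻³ rad s⁻¹ → T = 2π/N = 818.03 s ≈ 818 s.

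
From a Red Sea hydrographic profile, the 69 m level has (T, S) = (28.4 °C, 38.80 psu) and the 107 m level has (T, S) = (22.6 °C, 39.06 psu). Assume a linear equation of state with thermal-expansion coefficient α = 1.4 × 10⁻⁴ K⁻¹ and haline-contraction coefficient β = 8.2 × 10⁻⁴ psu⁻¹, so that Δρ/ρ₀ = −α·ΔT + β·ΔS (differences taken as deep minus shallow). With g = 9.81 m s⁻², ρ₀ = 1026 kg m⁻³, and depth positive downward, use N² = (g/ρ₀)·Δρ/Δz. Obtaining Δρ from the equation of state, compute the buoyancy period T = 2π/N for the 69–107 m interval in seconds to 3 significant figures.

ΔT = -5.8 K, ΔS = +0.26 psu (deep − shallow).
Δρ/ρ₀ = −αΔT + βΔS = 8.12 × 10⁻⁴ + 2.132 × 10⁻⁴ = 1.0252 × 10⁻³, so Δρ ≈ 1.052 kg m⁻³.
N² = (g/ρ₀)·Δρ/Δz = g·(Δρ/ρ₀)/Δz = 9.81 × 1.0252 × 10⁻³ / 38 = 2.6466 × 10⁻⁴ s⁻².
N = √(2.6466 × 10⁻⁴) = 0.016268 rad s⁻¹ → T = 2π/N = 386.23 s ≈ 386 s.

386 s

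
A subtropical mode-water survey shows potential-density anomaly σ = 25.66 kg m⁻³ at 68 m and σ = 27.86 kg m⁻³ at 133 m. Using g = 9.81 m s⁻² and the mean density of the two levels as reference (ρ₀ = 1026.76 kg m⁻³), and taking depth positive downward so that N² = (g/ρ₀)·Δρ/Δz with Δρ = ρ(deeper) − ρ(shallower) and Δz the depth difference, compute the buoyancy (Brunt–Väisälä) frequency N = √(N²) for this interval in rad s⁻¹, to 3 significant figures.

0.0180 rad s⁻¹

Δρ = 1027.86 − 1025.66 = 2.20 kg m⁻³ over Δz = 133 − 68 = 65 m.
N² = (9.81/1026.76) × (2.20/65) = 3.2338 × 10⁻⁴ s⁻².
N = √(3.2338 × 10⁻⁴) = 0.017983 rad s⁻¹ ≈ 0.0180 rad s⁻¹.
N² > 0, so the interval is statically stable.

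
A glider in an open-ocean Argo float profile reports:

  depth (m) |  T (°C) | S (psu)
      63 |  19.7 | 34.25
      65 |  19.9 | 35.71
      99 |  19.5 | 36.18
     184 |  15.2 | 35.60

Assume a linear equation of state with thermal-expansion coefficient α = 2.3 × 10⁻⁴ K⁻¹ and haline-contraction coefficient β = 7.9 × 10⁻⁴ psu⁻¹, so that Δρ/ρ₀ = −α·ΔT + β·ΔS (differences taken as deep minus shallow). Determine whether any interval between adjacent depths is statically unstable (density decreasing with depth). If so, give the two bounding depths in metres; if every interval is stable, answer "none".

Evaluate Δρ/ρ₀ = −αΔT + βΔS across each adjacent pair:
  63–65 m: −αΔT+βΔS = −(2.3 × 10⁻⁴)(+0.2)+(7.9 × 10⁻⁴)(+1.46) = 1.1 × 10⁻³ → stable
  65–99 m: −αΔT+βΔS = −(2.3 × 10⁻⁴)(-0.4)+(7.9 × 10⁻⁴)(+0.47) = 4.6 × 10⁻⁴ → stable
  99–184 m: −αΔT+βΔS = −(2.3 × 10⁻⁴)(-4.3)+(7.9 × 10⁻⁴)(-0.58) = 5.3 × 10⁻⁴ → stable
Every interval has Δρ > 0: the column is stably stratified throughout.

none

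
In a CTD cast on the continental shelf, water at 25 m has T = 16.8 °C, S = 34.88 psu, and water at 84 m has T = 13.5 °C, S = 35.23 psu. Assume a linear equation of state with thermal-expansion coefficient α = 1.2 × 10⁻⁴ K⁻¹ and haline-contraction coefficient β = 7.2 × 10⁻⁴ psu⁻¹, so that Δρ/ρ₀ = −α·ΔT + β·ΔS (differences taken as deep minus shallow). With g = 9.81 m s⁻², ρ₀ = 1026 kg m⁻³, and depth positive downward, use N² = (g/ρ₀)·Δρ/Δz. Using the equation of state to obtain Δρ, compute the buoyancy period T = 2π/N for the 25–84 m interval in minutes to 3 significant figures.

ΔT = -3.3 K, ΔS = +0.35 psu (deep − shallow).
Δρ/ρ₀ = −αΔT + βΔS = 3.96 × 10⁻⁴ + 2.52 × 10⁻⁴ = 6.48 × 10⁻⁴, so Δρ ≈ 0.6648 kg m⁻³.
N² = (g/ρ₀)·Δρ/Δz = g·(Δρ/ρ₀)/Δz = 9.81 × 6.48 × 10⁻⁴ / 59 = 1.0774 × 10⁻⁴ s⁻².
N = √(1.0774 × 10⁻⁴) = 0.010380 rad s⁻¹ → T = 2π/N = 605.32 s = 10.089 min ≈ 10.1 min.

10.1 min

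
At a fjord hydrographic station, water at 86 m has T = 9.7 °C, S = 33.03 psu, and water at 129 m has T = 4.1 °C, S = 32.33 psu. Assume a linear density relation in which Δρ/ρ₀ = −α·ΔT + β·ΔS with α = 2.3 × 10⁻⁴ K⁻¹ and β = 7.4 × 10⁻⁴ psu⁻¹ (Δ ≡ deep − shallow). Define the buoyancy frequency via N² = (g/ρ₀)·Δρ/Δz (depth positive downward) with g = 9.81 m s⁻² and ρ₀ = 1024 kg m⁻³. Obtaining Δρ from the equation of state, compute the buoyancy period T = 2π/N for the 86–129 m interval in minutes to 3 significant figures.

7.90 min

ΔT = -5.6 K, ΔS = -0.70 psu (deep − shallow).
Δρ/ρ₀ = −αΔT + βΔS = 1.288 × 10⁻³ − 5.18 × 10⁻⁴ = 7.70 × 10⁻⁴, so Δρ ≈ 0.7885 kg m⁻³.
N² = (g/ρ₀)·Δρ/Δz = g·(Δρ/ρ₀)/Δz = 9.81 × 7.70 × 10⁻⁴ / 43 = 1.7567 × 10⁻⁴ s⁻².
N = √(1.7567 × 10⁻⁴) = 0.013254 rad s⁻¹ → T = 2π/N = 474.06 s = 7.9010 min ≈ 7.90 min.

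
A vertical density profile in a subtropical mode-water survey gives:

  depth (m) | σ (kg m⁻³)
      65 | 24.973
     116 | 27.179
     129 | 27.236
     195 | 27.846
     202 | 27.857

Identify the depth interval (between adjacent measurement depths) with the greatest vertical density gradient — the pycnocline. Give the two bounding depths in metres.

65–116 m

Compute the density gradient over each adjacent pair:
  65–116 m: Δρ/Δz = 2.206/51 = 0.043 kg m⁻⁴
  116–129 m: Δρ/Δz = 0.057/13 = 4.4 × 10⁻³ kg m⁻⁴
  129–195 m: Δρ/Δz = 0.610/66 = 9.2 × 10⁻³ kg m⁻⁴
  195–202 m: Δρ/Δz = 0.011/7 = 1.6 × 10⁻³ kg m⁻⁴
The largest gradient is in the 65–116 m interval — the pycnocline.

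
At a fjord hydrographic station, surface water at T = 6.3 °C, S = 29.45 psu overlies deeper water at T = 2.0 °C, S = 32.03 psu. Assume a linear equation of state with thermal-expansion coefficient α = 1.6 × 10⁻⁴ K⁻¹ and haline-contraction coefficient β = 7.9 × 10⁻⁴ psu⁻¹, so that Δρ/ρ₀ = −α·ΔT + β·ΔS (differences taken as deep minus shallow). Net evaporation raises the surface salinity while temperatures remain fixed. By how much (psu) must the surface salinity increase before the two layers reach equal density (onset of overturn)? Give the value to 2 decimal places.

Neutral buoyancy requires −α(T_deep − T_surf) + β(S_deep − S_surf′) = 0.
S_surf′ = S_deep − (α/β)·ΔT = 32.03 − (1.6 × 10⁻⁴/7.9 × 10⁻⁴)·(-4.3) = 32.9009 psu.
Increase required: 32.9009 − 29.45 = 3.4509 psu.

3.45 psu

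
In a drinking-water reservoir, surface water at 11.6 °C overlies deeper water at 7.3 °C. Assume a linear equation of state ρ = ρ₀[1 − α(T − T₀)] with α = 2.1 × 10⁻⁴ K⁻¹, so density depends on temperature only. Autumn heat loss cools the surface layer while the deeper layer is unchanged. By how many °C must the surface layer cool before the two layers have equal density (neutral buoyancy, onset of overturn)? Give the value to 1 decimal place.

With temperature the only control, equal density requires T_surf′ = T_deep.
T_surf′ = 7.3 °C.
Cooling required: 11.6 − 7.3 = 4.3 °C.

4.3 °C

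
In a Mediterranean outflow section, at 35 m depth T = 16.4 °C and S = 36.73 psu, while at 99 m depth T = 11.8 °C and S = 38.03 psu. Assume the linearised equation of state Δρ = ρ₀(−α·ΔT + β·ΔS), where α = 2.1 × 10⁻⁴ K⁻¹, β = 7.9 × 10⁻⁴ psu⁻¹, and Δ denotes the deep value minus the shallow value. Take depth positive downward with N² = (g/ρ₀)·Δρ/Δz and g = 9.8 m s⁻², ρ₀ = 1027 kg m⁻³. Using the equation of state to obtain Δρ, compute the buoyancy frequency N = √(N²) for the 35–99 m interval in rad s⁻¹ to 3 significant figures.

ΔT = -4.6 K, ΔS = +1.30 psu (deep − shallow).
Δρ/ρ₀ = −αΔT + βΔS = 9.66 × 10⁻⁴ + 1.027 × 10⁻³ = 1.993 × 10⁻³, so Δρ ≈ 2.047 kg m⁻³.
N² = (g/ρ₀)·Δρ/Δz = g·(Δρ/ρ₀)/Δz = 9.8 × 1.993 × 10⁻³ / 64 = 3.0518 × 10⁻⁴ s⁻².
N = √(3.0518 × 10⁻⁴) = 0.017469 rad s⁻¹ ≈ 0.0175 rad s⁻¹.

0.0175 rad s⁻¹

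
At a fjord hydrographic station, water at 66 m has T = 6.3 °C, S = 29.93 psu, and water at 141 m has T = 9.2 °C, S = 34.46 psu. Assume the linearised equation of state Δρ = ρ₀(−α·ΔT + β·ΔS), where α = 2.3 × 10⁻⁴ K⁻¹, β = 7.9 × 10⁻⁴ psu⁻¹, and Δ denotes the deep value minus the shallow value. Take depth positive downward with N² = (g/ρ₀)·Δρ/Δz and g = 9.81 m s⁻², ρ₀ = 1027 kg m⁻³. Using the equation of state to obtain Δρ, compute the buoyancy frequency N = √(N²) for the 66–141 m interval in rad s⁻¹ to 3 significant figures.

ΔT = +2.9 K, ΔS = +4.53 psu (deep − shallow).
Δρ/ρ₀ = −αΔT + βΔS = -6.67 × 10⁻⁴ + 3.5787 × 10⁻³ = 2.9117 × 10⁻³, so Δρ ≈ 2.990 kg m⁻³.
N² = (g/ρ₀)·Δρ/Δz = g·(Δρ/ρ₀)/Δz = 9.81 × 2.9117 × 10⁻³ / 75 = 3.8085 × 10⁻⁴ s⁻².
N = √(3.8085 × 10⁻⁴) = 0.019515 rad s⁻¹ ≈ 0.0195 rad s⁻¹.

0.0195 rad s⁻¹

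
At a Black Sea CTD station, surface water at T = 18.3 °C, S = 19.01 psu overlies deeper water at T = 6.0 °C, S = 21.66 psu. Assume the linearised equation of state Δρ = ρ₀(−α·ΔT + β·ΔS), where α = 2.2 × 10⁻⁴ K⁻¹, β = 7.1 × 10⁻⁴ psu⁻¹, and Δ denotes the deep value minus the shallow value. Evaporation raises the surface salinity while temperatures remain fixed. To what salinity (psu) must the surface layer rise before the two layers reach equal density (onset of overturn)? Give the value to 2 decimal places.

25.47 psu

Neutral buoyancy requires −α(T_deep − T_surf) + β(S_deep − S_surf′) = 0.
S_surf′ = S_deep − (α/β)·ΔT = 21.66 − (2.2 × 10⁻⁴/7.1 × 10⁻⁴)·(-12.3) = 25.4713 psu.
Increase required: 25.4713 − 19.01 = 6.4613 psu.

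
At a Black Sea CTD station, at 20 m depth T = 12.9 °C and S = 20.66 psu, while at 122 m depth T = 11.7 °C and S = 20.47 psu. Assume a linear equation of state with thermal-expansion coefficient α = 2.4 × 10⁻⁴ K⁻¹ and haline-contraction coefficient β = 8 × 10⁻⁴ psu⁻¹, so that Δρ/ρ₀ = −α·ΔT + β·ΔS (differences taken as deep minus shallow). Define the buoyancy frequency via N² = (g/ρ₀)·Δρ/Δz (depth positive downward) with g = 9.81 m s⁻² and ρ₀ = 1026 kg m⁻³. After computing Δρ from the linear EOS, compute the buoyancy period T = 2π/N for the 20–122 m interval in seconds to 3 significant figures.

ΔT = -1.2 K, ΔS = -0.19 psu (deep − shallow).
Δρ/ρ₀ = −αΔT + βΔS = 2.88 × 10⁻⁴ − 1.52 × 10⁻⁴ = 1.36 × 10⁻⁴, so Δρ ≈ 0.1395 kg m⁻³.
N² = (g/ρ₀)·Δρ/Δz = g·(Δρ/ρ₀)/Δz = 9.81 × 1.36 × 10⁻⁴ / 102 = 1.3080 × 10⁻⁵ s⁻².
N = √(1.3080 × 10⁻⁵) = 3.6166 × 10⁻³ rad s⁻¹ → T = 2π/N = 1.7373 × 10³ s ≈ 1.74 × 10³ s.

1.74 × 10³ s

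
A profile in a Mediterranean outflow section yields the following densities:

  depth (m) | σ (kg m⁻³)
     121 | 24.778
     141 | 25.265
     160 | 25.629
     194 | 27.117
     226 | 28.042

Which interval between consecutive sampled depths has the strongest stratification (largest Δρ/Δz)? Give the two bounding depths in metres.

Compute the density gradient over each adjacent pair:
  121–141 m: Δρ/Δz = 0.487/20 = 0.024 kg m⁻⁴
  141–160 m: Δρ/Δz = 0.364/19 = 0.019 kg m⁻⁴
  160–194 m: Δρ/Δz = 1.488/34 = 0.044 kg m⁻⁴
  194–226 m: Δρ/Δz = 0.925/32 = 0.029 kg m⁻⁴
The largest gradient is in the 160–194 m interval — the pycnocline.

160–194 m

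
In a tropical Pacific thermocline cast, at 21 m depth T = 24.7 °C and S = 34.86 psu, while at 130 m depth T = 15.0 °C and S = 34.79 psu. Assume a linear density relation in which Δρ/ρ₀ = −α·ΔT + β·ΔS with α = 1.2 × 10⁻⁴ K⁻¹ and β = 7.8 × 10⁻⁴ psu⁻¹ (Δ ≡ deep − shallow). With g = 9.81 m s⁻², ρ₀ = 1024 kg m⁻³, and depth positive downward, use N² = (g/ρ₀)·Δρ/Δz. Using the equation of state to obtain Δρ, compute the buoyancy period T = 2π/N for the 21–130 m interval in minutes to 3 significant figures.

10.5 min

ΔT = -9.7 K, ΔS = -0.07 psu (deep − shallow).
Δρ/ρ₀ = −αΔT + βΔS = 1.164 × 10⁻³ − 5.46 × 10⁻⁵ = 1.1094 × 10⁻³, so Δρ ≈ 1.136 kg m⁻³.
N² = (g/ρ₀)·Δρ/Δz = g·(Δρ/ρ₀)/Δz = 9.81 × 1.1094 × 10⁻³ / 109 = 9.9846 × 10⁻⁵ s⁻².
N = √(9.9846 × 10⁻⁵) = 9.9923 × 10⁻³ rad s⁻¹ → T = 2π/N = 628.80 s = 10.480 min ≈ 10.5 min.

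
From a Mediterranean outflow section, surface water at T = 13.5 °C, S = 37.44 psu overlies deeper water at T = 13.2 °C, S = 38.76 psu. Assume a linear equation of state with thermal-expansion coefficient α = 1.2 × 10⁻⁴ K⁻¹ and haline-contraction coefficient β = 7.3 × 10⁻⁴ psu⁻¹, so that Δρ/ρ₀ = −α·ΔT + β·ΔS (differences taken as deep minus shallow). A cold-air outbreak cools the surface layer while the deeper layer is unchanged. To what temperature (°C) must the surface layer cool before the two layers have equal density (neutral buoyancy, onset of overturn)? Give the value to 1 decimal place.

5.2 °C

Neutral buoyancy requires Δρ = 0, i.e. −α(T_deep − T_surf′) + β(S_deep − S_surf) = 0.
T_surf′ = T_deep − (β/α)·ΔS = 13.2 − (7.3 × 10⁻⁴/1.2 × 10⁻⁴)·(+1.32) = 5.170 °C.
Cooling required: 13.5 − (5.170) = 8.330 °C.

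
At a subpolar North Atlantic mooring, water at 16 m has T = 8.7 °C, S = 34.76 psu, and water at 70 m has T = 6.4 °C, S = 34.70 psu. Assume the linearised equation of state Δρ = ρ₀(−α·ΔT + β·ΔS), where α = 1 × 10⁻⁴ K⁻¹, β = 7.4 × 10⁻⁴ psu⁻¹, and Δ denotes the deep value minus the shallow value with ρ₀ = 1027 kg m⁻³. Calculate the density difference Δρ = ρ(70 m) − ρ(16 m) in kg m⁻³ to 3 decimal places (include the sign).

ΔT = -2.3 K, ΔS = -0.06 psu (deep − shallow).
Δρ/ρ₀ = −(1 × 10⁻⁴)(-2.3) + (7.4 × 10⁻⁴)(-0.06) = 1.856 × 10⁻⁴.
Δρ = 1027 × (1.856 × 10⁻⁴) = +0.191 kg m⁻³.
Positive Δρ: denser below, stable.

+0.191 kg m⁻³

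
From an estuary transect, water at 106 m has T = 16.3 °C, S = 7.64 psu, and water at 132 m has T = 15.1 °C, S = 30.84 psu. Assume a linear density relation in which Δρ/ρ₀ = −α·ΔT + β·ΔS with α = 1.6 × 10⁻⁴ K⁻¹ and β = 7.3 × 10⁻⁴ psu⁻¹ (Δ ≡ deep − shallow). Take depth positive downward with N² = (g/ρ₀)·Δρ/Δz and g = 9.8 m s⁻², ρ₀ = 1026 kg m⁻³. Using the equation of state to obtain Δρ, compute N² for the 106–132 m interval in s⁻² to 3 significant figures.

ΔT = -1.2 K, ΔS = +23.20 psu (deep − shallow).
Δρ/ρ₀ = −αΔT + βΔS = 1.92 × 10⁻⁴ + 0.016936 = 0.017128, so Δρ ≈ 17.57 kg m⁻³.
N² = (g/ρ₀)·Δρ/Δz = g·(Δρ/ρ₀)/Δz = 9.8 × 0.017128 / 26 = 6.4559 × 10⁻³ s⁻² ≈ 6.46 × 10⁻³ s⁻².

6.46 × 10⁻³ s⁻²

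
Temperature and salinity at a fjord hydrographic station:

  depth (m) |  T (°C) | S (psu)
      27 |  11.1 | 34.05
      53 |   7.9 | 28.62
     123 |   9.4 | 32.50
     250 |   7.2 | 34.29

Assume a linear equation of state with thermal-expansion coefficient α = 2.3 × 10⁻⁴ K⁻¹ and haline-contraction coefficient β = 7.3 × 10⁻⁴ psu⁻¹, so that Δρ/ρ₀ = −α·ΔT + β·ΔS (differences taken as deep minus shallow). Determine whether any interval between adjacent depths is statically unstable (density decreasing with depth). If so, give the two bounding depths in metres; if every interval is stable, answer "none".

27–53 m

Evaluate Δρ/ρ₀ = −αΔT + βΔS across each adjacent pair:
  27–53 m: −αΔT+βΔS = −(2.3 × 10⁻⁴)(-3.2)+(7.3 × 10⁻⁴)(-5.43) = -3.2 × 10⁻³ → UNSTABLE
  53–123 m: −αΔT+βΔS = −(2.3 × 10⁻⁴)(+1.5)+(7.3 × 10⁻⁴)(+3.88) = 2.5 × 10⁻³ → stable
  123–250 m: −αΔT+βΔS = −(2.3 × 10⁻⁴)(-2.2)+(7.3 × 10⁻⁴)(+1.79) = 1.8 × 10⁻³ → stable
The 27–53 m interval has Δρ < 0: lighter water underlies denser water.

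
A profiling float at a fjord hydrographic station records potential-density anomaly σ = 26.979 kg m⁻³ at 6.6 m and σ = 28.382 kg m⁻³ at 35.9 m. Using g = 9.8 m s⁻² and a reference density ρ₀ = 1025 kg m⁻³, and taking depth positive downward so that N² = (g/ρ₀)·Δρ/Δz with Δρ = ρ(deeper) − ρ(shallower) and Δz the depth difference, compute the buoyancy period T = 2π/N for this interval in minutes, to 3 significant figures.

4.89 min

Δρ = 1028.382 − 1026.979 = 1.403 kg m⁻³ over Δz = 35.9 − 6.6 = 29.3 m.
N² = (9.8/1025) × (1.403/29.3) = 4.5782 × 10⁻⁴ s⁻².
N = √(4.5782 × 10⁻⁴) = 0.021397 rad s⁻¹, so T = 2π/N = 293.65 s = 4.8942 min ≈ 4.89 min.
Since Δρ > 0 the layer is stably stratified.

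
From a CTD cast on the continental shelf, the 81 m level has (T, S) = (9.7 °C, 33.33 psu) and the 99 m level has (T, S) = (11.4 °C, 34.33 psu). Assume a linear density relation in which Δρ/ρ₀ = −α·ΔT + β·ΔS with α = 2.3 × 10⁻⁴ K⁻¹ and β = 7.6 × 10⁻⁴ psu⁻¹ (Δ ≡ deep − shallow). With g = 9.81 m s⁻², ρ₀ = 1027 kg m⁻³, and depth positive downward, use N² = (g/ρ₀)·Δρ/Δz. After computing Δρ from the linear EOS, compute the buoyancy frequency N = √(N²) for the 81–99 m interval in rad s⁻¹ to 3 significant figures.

ΔT = +1.7 K, ΔS = +1.00 psu (deep − shallow).
Δρ/ρ₀ = −αΔT + βΔS = -3.91 × 10⁻⁴ + 7.60 × 10⁻⁴ = 3.69 × 10⁻⁴, so Δρ ≈ 0.3790 kg m⁻³.
N² = (g/ρ₀)·Δρ/Δz = g·(Δρ/ρ₀)/Δz = 9.81 × 3.69 × 10⁻⁴ / 18 = 2.0111 × 10⁻⁴ s⁻².
N = √(2.0111 × 10⁻⁴) = 0.014181 rad s⁻¹ ≈ 0.0142 rad s⁻¹.

0.0142 rad s⁻¹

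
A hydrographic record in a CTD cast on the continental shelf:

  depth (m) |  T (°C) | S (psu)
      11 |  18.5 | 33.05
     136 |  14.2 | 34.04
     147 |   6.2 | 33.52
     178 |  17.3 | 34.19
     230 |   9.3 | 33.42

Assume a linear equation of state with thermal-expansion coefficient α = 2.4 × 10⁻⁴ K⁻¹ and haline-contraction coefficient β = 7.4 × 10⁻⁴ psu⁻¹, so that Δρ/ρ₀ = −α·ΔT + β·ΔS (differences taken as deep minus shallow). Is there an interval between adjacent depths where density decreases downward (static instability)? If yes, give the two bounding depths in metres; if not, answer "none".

Evaluate Δρ/ρ₀ = −αΔT + βΔS across each adjacent pair:
  11–136 m: −αΔT+βΔS = −(2.4 × 10⁻⁴)(-4.3)+(7.4 × 10⁻⁴)(+0.99) = 1.8 × 10⁻³ → stable
  136–147 m: −αΔT+βΔS = −(2.4 × 10⁻⁴)(-8.0)+(7.4 × 10⁻⁴)(-0.52) = 1.5 × 10⁻³ → stable
  147–178 m: −αΔT+βΔS = −(2.4 × 10⁻⁴)(+11.1)+(7.4 × 10⁻⁴)(+0.67) = -2.2 × 10⁻³ → UNSTABLE
  178–230 m: −αΔT+βΔS = −(2.4 × 10⁻⁴)(-8.0)+(7.4 × 10⁻⁴)(-0.77) = 1.4 × 10⁻³ → stable
The 147–178 m interval has Δρ < 0: lighter water underlies denser water.

147–178 m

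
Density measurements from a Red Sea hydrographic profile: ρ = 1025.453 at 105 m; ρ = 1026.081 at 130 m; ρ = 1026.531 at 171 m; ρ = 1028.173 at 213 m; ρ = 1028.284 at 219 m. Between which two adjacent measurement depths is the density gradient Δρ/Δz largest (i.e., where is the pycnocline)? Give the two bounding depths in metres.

Compute the density gradient over each adjacent pair:
  105–130 m: Δρ/Δz = 0.628/25 = 0.025 kg m⁻⁴
  130–171 m: Δρ/Δz = 0.450/41 = 0.011 kg m⁻⁴
  171–213 m: Δρ/Δz = 1.642/42 = 0.039 kg m⁻⁴
  213–219 m: Δρ/Δz = 0.111/6 = 0.018 kg m⁻⁴
The largest gradient is in the 171–213 m interval — the pycnocline.

171–213 m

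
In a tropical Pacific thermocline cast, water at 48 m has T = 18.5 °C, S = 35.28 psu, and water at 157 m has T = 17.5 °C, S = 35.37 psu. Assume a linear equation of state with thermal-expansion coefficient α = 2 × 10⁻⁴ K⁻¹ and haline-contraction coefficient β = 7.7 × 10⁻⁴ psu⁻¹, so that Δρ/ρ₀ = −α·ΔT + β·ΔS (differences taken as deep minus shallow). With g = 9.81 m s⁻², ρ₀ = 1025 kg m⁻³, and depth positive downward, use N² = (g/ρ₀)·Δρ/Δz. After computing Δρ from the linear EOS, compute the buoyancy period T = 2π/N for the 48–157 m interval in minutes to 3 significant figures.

21.3 min

ΔT = -1.0 K, ΔS = +0.09 psu (deep − shallow).
Δρ/ρ₀ = −αΔT + βΔS = 2.00 × 10⁻⁴ + 6.93 × 10⁻⁵ = 2.693 × 10⁻⁴, so Δρ ≈ 0.2760 kg m⁻³.
N² = (g/ρ₀)·Δρ/Δz = g·(Δρ/ρ₀)/Δz = 9.81 × 2.693 × 10⁻⁴ / 109 = 2.4237 × 10⁻⁵ s⁻².
N = √(2.4237 × 10⁻⁵) = 4.9231 × 10⁻³ rad s⁻¹ → T = 2π/N = 1.2763 × 10³ s = 21.272 min ≈ 21.3 min.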